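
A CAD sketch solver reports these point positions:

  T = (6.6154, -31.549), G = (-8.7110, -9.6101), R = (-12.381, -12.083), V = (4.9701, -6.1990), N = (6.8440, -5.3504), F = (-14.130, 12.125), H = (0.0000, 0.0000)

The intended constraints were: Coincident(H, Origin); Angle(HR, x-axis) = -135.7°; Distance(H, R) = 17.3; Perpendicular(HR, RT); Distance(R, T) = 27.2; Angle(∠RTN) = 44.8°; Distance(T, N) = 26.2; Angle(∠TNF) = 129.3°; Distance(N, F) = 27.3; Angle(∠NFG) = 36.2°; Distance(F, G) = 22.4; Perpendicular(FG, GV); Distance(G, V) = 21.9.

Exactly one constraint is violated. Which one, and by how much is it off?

Distance(G, V) = 21.9 — off by 7.80.

H = (0.00, 0.00) ✓; HR at -135.7° ✓; |HR| = 17.30 ✓; ∠(HR, RT) = 90.00° ✓; |RT| = 27.20 ✓; ∠RTN = 44.80° ✓; |TN| = 26.20 ✓; ∠TNF = 129.3° ✓; |NF| = 27.30 ✓; ∠NFG = 36.20° ✓; |FG| = 22.40 ✓; ∠(FG, GV) = 90.00° ✓; |GV| = 14.10 ✗.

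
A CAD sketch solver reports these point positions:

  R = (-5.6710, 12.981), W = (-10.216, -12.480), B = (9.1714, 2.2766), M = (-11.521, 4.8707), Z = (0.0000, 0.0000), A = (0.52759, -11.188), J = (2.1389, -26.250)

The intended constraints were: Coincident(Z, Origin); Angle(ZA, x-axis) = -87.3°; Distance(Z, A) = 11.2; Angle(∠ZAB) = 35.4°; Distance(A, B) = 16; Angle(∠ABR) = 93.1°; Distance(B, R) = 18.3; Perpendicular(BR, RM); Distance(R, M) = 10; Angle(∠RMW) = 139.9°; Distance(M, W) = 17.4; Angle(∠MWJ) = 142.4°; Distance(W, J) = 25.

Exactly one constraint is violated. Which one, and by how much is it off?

Distance(W, J) = 25 — off by 6.50.

Z = (0.00, 0.00) ✓; ZA at -87.30° ✓; |ZA| = 11.20 ✓; ∠ZAB = 35.40° ✓; |AB| = 16.00 ✓; ∠ABR = 93.10° ✓; |BR| = 18.30 ✓; ∠(BR, RM) = 90.00° ✓; |RM| = 10.00 ✓; ∠RMW = 139.9° ✓; |MW| = 17.40 ✓; ∠MWJ = 142.4° ✓; |WJ| = 18.50 ✗.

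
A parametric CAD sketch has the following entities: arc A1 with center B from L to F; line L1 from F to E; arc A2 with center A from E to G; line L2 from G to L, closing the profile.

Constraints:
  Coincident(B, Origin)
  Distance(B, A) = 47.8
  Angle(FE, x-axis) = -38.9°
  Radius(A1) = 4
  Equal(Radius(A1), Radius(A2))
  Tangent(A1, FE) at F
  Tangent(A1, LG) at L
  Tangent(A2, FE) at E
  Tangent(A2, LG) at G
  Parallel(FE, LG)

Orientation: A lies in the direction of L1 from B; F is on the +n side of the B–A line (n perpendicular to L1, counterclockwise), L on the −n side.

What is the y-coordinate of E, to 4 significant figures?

-26.90

The slot axis is L1's direction at -38.9°, so u = (cos -38.9°, sin -38.9°) = (0.7782, -0.6280) and n = (−sin -38.9°, cos -38.9°) = (0.6280, 0.7782). B is at the origin and A lies 47.8 along u from B, so A = 47.8·u = (37.20, -30.02). Tangency of A1 to both parallel lines with radius 4.0 puts F and L at B ± 4.0·n: F = (2.512, 3.113), L = (-2.512, -3.113). Equal radii place E and G the same way about A: E = A + 4.0·n = (39.71, -26.90), G = A − 4.0·n = (34.69, -33.13). So E.y = -26.90.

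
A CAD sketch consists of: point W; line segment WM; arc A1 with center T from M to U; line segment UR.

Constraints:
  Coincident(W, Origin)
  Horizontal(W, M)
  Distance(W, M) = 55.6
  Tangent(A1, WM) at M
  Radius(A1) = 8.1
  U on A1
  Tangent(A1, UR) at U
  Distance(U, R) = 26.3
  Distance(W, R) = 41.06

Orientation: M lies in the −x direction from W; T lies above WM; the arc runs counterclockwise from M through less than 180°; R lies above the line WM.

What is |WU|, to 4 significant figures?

49.26

W is at the origin; W and M share the same y with |WM| = 55.6 and M on the −x side, so M = (-55.60, 0.000). The tangent condition forces TM to be normal to WM, so T = M + (0, 8.1) = (-55.60, 8.100). Since TU ⟂ UR (tangency), |TR| = √(8.1² + 26.3²) = 27.52 regardless of where U sits on A1. So R lies on both circle(W, 41.06) and circle(T, 27.52); the above-WM intersection is R = (-33.23, 24.12). U is the foot of the tangent from R: U = (-49.15, 3.195).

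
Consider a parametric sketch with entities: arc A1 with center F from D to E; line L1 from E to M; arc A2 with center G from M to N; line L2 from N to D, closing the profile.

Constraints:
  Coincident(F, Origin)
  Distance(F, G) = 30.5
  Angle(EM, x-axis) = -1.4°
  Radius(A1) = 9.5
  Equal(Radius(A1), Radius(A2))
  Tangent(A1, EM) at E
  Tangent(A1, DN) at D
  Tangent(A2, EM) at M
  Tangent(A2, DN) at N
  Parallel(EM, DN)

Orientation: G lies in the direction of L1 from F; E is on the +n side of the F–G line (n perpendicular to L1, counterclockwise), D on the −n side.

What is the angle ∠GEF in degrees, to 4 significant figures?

72.70°

The slot axis is L1's direction at -1.4°, so u = (cos -1.4°, sin -1.4°) = (0.9997, -0.02443) and n = (−sin -1.4°, cos -1.4°) = (0.02443, 0.9997). F is at the origin and G lies 30.5 along u from F, so G = 30.5·u = (30.49, -0.7452). Tangency of A1 to both parallel lines with radius 9.5 puts E and D at F ± 9.5·n: E = (0.2321, 9.497), D = (-0.2321, -9.497). Then cos ∠GEF = EG·EF / (|EG||EF|), giving 72.70°.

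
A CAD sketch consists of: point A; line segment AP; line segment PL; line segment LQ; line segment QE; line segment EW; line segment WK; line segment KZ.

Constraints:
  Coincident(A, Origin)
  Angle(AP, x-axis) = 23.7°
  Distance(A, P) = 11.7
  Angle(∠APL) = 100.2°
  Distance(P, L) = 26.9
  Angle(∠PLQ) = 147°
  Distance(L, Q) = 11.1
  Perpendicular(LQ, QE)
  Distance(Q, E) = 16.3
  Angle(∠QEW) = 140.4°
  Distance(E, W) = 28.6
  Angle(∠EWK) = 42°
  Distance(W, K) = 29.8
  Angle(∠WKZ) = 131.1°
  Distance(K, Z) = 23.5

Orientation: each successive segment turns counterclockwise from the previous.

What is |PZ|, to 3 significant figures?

38.4

A is at the origin; AP runs at 23.7° with length 11.7, so P = (10.7, 4.70). ∠APL = 100.2° gives PL at 104° from the x-axis; with |PL| = 26.9, L = (4.43, 30.9). ∠PLQ = 147.0° gives LQ at 136° from the x-axis; with |LQ| = 11.1, Q = (-3.62, 38.5). LQ ⟂ QE, so QE runs at -134°; with |QE| = 16.3, E = (-14.8, 26.7). ∠QEW = 140.4° gives EW at -93.9° from the x-axis; with |EW| = 28.6, W = (-16.8, -1.86). ∠EWK = 42.0° gives WK at 44.1° from the x-axis; with |WK| = 29.8, K = (4.62, 18.9). ∠WKZ = 131.1° gives KZ at 93.0° from the x-axis; with |KZ| = 23.5, Z = (3.39, 42.3). Then |PZ| = |Z − P| = 38.4.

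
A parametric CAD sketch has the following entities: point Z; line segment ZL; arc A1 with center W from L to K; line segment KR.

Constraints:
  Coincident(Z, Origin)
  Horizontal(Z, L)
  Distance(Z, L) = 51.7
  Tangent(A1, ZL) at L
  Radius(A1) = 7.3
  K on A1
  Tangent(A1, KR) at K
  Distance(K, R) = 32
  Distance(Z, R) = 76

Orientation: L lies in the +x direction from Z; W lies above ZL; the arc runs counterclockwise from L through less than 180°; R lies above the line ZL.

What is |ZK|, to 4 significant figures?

59.03

Z is at the origin; ZL is horizontal with |ZL| = 51.7 and L on the +x side, so L = (51.70, 0.000). A1 meets ZL tangentially, so WL is at right angles to ZL, so W = L + (0, 7.3) = (51.70, 7.300). Since WK ⟂ KR (tangency), |WR| = √(7.3² + 32.0²) = 32.82 regardless of where K sits on A1. So R lies on both circle(Z, 76.0) and circle(W, 32.82); the above-ZL intersection is R = (66.65, 36.52). K is the foot of the tangent from R: K = (58.78, 5.503).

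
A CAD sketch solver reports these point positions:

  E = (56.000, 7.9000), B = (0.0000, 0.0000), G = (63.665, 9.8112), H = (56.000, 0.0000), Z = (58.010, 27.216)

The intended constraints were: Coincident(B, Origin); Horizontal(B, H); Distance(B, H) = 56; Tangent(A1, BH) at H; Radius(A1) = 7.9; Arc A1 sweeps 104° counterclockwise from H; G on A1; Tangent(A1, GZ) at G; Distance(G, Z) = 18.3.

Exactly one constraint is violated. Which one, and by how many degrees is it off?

Tangent(A1, GZ) at G — off by 4.00°.

B = (0.00, 0.00) ✓; B.y = 0.00, H.y = 0.00 ✓; |BH| = 56.00 ✓; ∠(EH, HB) = 90.00° ✓; |EH| = 7.900 ✓; bearing(E→G) − bearing(E→H) = 104.0° ✓; |EG| = 7.900 ✓; ∠(EG, GZ) = 86.00° ✗; |GZ| = 18.30 ✓.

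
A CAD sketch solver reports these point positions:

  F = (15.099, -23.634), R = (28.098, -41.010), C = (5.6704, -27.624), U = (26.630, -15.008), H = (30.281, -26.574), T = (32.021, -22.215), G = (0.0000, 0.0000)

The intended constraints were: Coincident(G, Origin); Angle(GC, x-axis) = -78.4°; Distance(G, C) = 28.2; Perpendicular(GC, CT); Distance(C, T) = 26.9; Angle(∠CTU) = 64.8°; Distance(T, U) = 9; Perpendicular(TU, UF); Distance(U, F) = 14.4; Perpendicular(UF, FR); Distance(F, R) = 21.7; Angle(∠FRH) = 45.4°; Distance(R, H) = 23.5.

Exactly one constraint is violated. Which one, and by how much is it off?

Distance(R, H) = 23.5 — off by 8.90.

G = (0.00, 0.00) ✓; GC at -78.40° ✓; |GC| = 28.20 ✓; ∠(GC, CT) = 90.00° ✓; |CT| = 26.90 ✓; ∠CTU = 64.80° ✓; |TU| = 9.000 ✓; ∠(TU, UF) = 90.00° ✓; |UF| = 14.40 ✓; ∠(UF, FR) = 90.00° ✓; |FR| = 21.70 ✓; ∠FRH = 45.40° ✓; |RH| = 14.60 ✗.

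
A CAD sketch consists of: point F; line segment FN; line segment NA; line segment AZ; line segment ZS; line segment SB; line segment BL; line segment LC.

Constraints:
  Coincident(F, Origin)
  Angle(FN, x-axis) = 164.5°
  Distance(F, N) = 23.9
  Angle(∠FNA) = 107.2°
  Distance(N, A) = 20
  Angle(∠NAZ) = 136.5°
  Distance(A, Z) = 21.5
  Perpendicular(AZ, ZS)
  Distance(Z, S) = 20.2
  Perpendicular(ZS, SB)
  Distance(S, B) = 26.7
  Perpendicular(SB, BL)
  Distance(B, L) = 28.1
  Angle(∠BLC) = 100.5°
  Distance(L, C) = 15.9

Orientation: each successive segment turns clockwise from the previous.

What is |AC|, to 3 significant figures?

15.0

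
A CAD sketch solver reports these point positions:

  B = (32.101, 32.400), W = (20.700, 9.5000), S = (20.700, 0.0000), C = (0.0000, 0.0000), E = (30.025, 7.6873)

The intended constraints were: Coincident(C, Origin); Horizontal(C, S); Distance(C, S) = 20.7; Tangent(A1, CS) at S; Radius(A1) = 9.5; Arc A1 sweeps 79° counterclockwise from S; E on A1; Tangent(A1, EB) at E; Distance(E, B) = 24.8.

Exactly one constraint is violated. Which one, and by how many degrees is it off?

Tangent(A1, EB) at E — off by 6.20°.

C = (0.00, 0.00) ✓; C.y = 0.00, S.y = 0.00 ✓; |CS| = 20.70 ✓; ∠(WS, SC) = 90.00° ✓; |WS| = 9.500 ✓; bearing(W→E) − bearing(W→S) = 79.00° ✓; |WE| = 9.500 ✓; ∠(WE, EB) = 83.80° ✗; |EB| = 24.80 ✓.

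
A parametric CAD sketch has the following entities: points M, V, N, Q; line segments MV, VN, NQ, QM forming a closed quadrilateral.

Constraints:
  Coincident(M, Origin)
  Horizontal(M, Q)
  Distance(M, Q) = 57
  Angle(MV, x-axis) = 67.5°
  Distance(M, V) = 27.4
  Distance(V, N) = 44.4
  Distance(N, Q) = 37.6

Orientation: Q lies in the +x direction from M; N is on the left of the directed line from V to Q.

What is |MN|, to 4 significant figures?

65.04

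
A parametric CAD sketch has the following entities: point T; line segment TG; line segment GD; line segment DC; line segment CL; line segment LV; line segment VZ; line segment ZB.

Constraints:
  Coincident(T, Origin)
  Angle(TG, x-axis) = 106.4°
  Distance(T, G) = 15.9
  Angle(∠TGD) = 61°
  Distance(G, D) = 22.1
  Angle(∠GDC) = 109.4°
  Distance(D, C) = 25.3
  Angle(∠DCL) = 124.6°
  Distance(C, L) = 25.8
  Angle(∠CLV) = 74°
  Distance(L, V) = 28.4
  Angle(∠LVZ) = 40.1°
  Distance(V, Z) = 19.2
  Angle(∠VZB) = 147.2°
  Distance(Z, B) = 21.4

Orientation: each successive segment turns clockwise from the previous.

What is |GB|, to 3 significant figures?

52.2

∠LVZ = 40.1° gives VZ at -24.5° from the x-axis; with |VZ| = 19.2, Z = (6.01, -14.1). ∠VZB = 147.2° gives ZB at -57.3° from the x-axis; with |ZB| = 21.4, B = (17.6, -32.1). Then |GB| = |B − G| = 52.2.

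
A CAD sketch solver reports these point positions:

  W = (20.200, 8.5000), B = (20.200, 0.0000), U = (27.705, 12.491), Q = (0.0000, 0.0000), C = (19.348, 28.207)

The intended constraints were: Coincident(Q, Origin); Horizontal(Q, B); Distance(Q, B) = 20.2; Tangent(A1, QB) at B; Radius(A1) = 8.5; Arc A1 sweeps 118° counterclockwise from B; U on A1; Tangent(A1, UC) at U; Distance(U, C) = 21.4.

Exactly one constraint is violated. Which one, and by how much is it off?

Distance(U, C) = 21.4 — off by 3.60.

Q = (0.00, 0.00) ✓; Q.y = 0.00, B.y = 0.00 ✓; |QB| = 20.20 ✓; ∠(WB, BQ) = 90.00° ✓; |WB| = 8.500 ✓; bearing(W→U) − bearing(W→B) = 118.0° ✓; |WU| = 8.500 ✓; ∠(WU, UC) = 90.00° ✓; |UC| = 17.80 ✗.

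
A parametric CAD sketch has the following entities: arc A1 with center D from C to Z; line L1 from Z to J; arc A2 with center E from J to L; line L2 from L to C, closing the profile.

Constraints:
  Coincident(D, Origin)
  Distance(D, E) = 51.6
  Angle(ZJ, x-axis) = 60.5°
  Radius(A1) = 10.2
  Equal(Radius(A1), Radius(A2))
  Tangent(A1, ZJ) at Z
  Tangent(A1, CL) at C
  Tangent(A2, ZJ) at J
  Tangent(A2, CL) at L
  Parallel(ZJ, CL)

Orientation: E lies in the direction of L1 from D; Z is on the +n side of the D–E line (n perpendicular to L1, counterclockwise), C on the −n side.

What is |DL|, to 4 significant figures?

52.60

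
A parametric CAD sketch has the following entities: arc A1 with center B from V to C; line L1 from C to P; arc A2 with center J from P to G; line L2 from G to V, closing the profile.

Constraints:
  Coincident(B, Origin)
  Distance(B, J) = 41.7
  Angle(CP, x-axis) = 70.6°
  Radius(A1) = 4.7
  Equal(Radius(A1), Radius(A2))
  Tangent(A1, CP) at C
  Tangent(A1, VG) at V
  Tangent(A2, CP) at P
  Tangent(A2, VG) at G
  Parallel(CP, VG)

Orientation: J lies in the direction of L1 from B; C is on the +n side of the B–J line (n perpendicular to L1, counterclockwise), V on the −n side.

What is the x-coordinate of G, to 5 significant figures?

18.284

The slot axis is L1's direction at 70.6°, so u = (cos 70.6°, sin 70.6°) = (0.33216, 0.94322) and n = (−sin 70.6°, cos 70.6°) = (-0.94322, 0.33216). B is at the origin and J lies 41.7 along u from B, so J = 41.7·u = (13.851, 39.332). Tangency of A1 to both parallel lines with radius 4.7 puts C and V at B ± 4.7·n: C = (-4.4331, 1.5612), V = (4.4331, -1.5612). Equal radii place P and G the same way about J: P = J + 4.7·n = (9.4180, 40.894), G = J − 4.7·n = (18.284, 37.771). So G.x = 18.284.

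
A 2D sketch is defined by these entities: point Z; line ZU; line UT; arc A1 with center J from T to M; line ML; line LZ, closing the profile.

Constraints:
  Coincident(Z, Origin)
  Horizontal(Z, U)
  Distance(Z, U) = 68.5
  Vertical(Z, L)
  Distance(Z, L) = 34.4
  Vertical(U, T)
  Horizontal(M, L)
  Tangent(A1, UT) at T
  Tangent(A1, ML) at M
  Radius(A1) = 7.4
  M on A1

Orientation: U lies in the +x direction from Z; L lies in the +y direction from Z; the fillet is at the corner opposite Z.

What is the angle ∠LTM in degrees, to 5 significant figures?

38.834°

The virtual corner opposite Z is at (68.500, 34.400). The tangent condition forces JT to be normal to UT and since A1 is tangent to ML there, JM ⟂ ML, with radius 7.4, so the center J sits 7.4 in from both sides at J = (61.100, 27.000). That places the tangent points at T = (68.500, 27.000) on UT and M = (61.100, 34.400) on ML. Then cos ∠LTM = TL·TM / (|TL||TM|), giving 38.834°.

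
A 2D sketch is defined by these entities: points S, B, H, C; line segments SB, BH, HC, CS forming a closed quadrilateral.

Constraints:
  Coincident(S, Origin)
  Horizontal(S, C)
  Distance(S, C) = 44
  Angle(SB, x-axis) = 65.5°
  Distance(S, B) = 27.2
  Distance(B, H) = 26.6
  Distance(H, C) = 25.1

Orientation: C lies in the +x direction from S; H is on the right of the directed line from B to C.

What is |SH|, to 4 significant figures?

18.92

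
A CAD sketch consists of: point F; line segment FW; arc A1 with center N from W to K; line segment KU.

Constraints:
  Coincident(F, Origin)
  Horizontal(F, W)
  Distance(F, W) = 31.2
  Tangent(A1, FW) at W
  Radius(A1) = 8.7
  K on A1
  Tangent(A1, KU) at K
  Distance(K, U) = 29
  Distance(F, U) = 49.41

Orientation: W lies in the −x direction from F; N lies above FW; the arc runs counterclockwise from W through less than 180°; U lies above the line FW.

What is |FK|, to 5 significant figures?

25.305

Checks: |NK| = 8.700 ✓; ∠(NK, KU) = 90.00° ✓; |KU| = 29.00 ✓; |FU| = 49.41 ✓.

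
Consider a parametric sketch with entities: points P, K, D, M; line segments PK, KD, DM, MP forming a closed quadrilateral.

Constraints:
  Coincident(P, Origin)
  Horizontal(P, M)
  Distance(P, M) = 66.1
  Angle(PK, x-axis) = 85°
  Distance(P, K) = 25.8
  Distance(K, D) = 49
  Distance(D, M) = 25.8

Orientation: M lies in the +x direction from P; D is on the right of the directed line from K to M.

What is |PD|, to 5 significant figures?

40.985

P is at the origin; P and M share the same y with |PM| = 66.1 and M in +x, so M = (66.1, 0). PK runs at 85.0° with |PK| = 25.8, so K = (2.2486, 25.702). D is determined by |KD| = 49.0 and |DM| = 25.8 together: it lies at the intersection of circle(K, 49.0) and circle(M, 25.8). With |KM| = 68.830, the foot of the radical line on KM is 47.021 from K and the perpendicular offset is √(49.0² − 47.021²) = 13.784. Taking the right-of-KM solution: D = (40.721, -4.6437).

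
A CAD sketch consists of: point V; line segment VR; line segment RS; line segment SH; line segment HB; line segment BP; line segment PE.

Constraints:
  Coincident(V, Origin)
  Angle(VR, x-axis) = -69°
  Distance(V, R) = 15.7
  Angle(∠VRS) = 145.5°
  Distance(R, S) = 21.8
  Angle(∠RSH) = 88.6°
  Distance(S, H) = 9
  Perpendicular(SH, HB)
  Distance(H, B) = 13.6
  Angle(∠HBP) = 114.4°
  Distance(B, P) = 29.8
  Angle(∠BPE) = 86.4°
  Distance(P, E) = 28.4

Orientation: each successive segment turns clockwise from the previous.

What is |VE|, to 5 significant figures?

51.736

V is at the origin; VR runs at -69.0° with length 15.7, so R = (5.6264, -14.657). ∠VRS = 145.5° gives RS at -103.50° from the x-axis; with |RS| = 21.8, S = (0.53727, -35.855). ∠RSH = 88.6° gives SH at 165.10° from the x-axis; with |SH| = 9.0, H = (-8.1601, -33.541). SH is perpendicular to HB, so HB runs at 75.100°; with |HB| = 13.6, B = (-4.6631, -20.398). ∠HBP = 114.4° gives BP at 9.5000° from the x-axis; with |BP| = 29.8, P = (24.728, -15.480). ∠BPE = 86.4° gives PE at -84.100° from the x-axis; with |PE| = 28.4, E = (27.648, -43.729). Then |VE| = |E − V| = 51.736.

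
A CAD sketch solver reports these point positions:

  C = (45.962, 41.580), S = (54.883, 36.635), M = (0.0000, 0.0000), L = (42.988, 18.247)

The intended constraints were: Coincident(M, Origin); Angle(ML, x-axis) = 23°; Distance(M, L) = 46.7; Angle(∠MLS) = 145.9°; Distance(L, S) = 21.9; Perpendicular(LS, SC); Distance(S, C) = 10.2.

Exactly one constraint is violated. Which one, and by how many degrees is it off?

Perpendicular(LS, SC) — off by 3.90°.

M = (0.00, 0.00) ✓; ML at 23.00° ✓; |ML| = 46.70 ✓; ∠MLS = 145.9° ✓; |LS| = 21.90 ✓; ∠(LS, SC) = 93.90° ✗; |SC| = 10.20 ✓.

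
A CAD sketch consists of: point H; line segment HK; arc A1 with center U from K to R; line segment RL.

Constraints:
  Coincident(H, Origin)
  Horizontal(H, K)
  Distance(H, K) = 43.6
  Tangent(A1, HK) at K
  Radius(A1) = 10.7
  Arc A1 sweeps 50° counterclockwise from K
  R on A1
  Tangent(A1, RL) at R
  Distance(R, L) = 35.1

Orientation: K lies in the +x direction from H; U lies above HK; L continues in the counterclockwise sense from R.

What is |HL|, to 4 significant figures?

80.45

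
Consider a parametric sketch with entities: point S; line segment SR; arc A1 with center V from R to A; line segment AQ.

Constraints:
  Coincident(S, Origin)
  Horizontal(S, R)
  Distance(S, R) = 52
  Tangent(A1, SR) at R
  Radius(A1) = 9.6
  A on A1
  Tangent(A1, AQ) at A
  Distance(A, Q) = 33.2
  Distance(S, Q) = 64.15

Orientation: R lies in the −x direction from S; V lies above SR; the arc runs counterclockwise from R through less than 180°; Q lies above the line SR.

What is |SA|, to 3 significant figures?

43.9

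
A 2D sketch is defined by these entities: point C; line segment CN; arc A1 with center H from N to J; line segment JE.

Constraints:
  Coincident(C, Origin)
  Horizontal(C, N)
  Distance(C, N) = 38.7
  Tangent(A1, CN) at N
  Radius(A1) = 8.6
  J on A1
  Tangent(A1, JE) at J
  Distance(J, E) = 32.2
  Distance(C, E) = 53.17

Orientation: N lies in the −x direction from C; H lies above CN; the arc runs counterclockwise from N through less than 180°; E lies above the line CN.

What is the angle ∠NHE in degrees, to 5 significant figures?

170.61°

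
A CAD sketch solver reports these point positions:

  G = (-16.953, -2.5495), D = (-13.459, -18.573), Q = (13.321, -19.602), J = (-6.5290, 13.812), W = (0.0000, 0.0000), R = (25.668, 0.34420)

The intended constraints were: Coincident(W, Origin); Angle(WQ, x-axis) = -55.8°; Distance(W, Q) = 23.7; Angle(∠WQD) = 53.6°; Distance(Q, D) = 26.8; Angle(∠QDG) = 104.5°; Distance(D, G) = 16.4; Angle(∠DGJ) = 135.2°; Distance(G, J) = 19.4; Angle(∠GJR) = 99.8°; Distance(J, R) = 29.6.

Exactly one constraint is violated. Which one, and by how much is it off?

Distance(J, R) = 29.6 — off by 5.30.

W = (0.00, 0.00) ✓; WQ at -55.80° ✓; |WQ| = 23.70 ✓; ∠WQD = 53.60° ✓; |QD| = 26.80 ✓; ∠QDG = 104.5° ✓; |DG| = 16.40 ✓; ∠DGJ = 135.2° ✓; |GJ| = 19.40 ✓; ∠GJR = 99.80° ✓; |JR| = 34.90 ✗.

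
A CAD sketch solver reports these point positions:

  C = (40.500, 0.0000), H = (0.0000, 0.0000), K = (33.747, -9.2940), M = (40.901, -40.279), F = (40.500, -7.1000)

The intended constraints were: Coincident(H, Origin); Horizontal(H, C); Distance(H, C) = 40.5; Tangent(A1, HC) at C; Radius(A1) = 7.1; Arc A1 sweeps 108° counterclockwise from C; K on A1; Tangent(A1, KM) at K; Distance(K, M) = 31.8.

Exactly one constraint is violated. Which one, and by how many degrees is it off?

Tangent(A1, KM) at K — off by 5.00°.

H = (0.00, 0.00) ✓; H.y = 0.00, C.y = 0.00 ✓; |HC| = 40.50 ✓; ∠(FC, CH) = 90.00° ✓; |FC| = 7.100 ✓; bearing(F→K) − bearing(F→C) = 108.0° ✓; |FK| = 7.100 ✓; ∠(FK, KM) = 95.00° ✗; |KM| = 31.80 ✓.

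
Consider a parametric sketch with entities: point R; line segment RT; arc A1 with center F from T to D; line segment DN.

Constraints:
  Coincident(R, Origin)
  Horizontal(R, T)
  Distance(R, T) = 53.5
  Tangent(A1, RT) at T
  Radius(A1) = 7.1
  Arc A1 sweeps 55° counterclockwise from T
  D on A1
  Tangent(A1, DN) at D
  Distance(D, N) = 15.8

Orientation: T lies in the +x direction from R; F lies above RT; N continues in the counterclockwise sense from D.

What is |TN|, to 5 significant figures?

21.827

R is at the origin; RT is horizontal with |RT| = 53.5 and T on the +x side, so T = (53.500, 0.0000). The tangent condition forces FT to be normal to RT, so F = T + (0, 7.1) = (53.500, 7.1000). On A1, T sits at bearing -90° from F; a 55° counterclockwise sweep puts D at bearing -35°, so D = F + 7.1·(cos -35°, sin -35°) = (59.316, 3.0276). A1 meets DN tangentially, so FD is at right angles to DN, so DN runs along (−sin -35°, cos -35°); with |DN| = 15.8, N = (68.378, 15.970). Then |TN| = |N − T| = 21.827.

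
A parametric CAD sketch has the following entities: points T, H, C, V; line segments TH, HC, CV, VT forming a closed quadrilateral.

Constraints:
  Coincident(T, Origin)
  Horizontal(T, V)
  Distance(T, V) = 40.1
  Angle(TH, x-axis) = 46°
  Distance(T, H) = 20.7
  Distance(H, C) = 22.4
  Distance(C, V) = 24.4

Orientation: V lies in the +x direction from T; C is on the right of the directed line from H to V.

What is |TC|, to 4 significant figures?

18.38

Checks: T = (0.00, 0.00) ✓; |HC| = 22.40 ✓; |CV| = 24.40 ✓.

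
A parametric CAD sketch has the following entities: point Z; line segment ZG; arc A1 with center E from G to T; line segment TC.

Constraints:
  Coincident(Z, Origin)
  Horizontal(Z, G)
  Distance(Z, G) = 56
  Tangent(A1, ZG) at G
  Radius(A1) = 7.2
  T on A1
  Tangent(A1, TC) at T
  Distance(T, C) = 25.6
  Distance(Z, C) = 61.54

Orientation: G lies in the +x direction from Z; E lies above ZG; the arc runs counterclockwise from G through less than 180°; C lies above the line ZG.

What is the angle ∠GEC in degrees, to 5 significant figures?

170.62°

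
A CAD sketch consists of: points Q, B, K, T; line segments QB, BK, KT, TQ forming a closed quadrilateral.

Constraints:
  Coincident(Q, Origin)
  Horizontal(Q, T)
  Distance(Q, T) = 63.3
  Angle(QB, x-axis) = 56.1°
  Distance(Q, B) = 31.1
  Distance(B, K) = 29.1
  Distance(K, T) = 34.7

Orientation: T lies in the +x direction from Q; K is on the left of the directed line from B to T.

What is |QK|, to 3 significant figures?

55.1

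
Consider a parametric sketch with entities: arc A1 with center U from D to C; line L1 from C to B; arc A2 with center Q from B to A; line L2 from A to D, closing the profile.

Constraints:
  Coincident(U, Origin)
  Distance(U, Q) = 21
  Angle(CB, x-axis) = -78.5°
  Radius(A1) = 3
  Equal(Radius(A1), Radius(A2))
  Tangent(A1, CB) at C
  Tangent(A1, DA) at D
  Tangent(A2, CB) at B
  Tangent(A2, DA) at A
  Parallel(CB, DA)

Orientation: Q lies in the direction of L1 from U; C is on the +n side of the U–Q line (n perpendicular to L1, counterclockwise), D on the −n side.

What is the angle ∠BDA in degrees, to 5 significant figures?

15.945°

The slot axis is L1's direction at -78.5°, so u = (cos -78.5°, sin -78.5°) = (0.19937, -0.97992) and n = (−sin -78.5°, cos -78.5°) = (0.97992, 0.19937). U is at the origin and Q lies 21.0 along u from U, so Q = 21.0·u = (4.1867, -20.578). Tangency of A1 to both parallel lines with radius 3.0 puts C and D at U ± 3.0·n: C = (2.9398, 0.59810), D = (-2.9398, -0.59810). Equal radii place B and A the same way about Q: B = Q + 3.0·n = (7.1265, -19.980), A = Q − 3.0·n = (1.2470, -21.177). Then cos ∠BDA = DB·DA / (|DB||DA|), giving 15.945°.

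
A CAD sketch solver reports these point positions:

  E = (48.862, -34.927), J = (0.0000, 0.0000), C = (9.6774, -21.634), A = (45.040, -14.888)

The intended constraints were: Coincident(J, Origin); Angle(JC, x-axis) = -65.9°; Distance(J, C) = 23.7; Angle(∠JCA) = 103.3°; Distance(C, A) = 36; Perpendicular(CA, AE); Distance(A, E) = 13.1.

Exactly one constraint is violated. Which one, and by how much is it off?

Distance(A, E) = 13.1 — off by 7.30.

J = (0.00, 0.00) ✓; JC at -65.90° ✓; |JC| = 23.70 ✓; ∠JCA = 103.3° ✓; |CA| = 36.00 ✓; ∠(CA, AE) = 90.00° ✓; |AE| = 20.40 ✗.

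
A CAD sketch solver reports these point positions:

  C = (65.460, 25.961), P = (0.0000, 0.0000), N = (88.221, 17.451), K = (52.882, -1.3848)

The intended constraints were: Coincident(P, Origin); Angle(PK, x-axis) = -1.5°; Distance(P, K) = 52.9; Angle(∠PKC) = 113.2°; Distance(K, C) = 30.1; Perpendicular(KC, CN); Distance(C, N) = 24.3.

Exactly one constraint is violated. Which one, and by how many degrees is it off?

Perpendicular(KC, CN) — off by 4.20°.

P = (0.00, 0.00) ✓; PK at -1.500° ✓; |PK| = 52.90 ✓; ∠PKC = 113.2° ✓; |KC| = 30.10 ✓; ∠(KC, CN) = 85.80° ✗; |CN| = 24.30 ✓.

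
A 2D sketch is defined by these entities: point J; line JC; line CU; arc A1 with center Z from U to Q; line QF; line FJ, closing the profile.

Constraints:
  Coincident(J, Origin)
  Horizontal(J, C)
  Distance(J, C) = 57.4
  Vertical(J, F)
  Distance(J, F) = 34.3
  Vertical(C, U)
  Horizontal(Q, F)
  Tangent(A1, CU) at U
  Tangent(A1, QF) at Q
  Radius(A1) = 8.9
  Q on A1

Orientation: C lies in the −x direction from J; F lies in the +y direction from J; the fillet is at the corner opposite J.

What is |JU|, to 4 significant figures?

62.77

The virtual corner opposite J is at (-57.40, 34.30). A1 meets CU tangentially, so ZU is at right angles to CU and A1 meets QF tangentially, so ZQ is at right angles to QF, with radius 8.9, so the center Z sits 8.9 in from both sides at Z = (-48.50, 25.40). That places the tangent points at U = (-57.40, 25.40) on CU and Q = (-48.50, 34.30) on QF. Then |JU| = |U − J| = 62.77.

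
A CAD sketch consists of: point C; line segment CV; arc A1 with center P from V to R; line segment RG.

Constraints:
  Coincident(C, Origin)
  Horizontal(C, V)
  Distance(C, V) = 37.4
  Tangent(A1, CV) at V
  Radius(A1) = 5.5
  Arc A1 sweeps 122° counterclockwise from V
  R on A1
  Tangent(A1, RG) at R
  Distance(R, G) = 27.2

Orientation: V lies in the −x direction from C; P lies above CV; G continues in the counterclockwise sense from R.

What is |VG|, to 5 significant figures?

32.957

On A1, V sits at bearing -90° from P; a 122° counterclockwise sweep puts R at bearing 32°, so R = P + 5.5·(cos 32°, sin 32°) = (-32.736, 8.4146). Since A1 is tangent to RG there, PR ⟂ RG, so RG runs along (−sin 32°, cos 32°); with |RG| = 27.2, G = (-47.150, 31.481). Then |VG| = |G − V| = 32.957.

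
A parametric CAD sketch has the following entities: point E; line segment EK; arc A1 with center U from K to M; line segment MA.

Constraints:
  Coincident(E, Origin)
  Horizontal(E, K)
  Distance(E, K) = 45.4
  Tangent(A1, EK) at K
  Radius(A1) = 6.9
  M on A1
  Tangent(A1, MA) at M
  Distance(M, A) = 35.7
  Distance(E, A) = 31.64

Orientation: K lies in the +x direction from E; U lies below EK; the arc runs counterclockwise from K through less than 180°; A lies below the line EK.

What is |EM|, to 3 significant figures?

40.5

E is at the origin; E and K share the same y with |EK| = 45.4 and K on the +x side, so K = (45.4, 0.00). A1 meets EK tangentially, so UK is at right angles to EK, so U = K + (0, -6.9) = (45.4, -6.90). Since UM ⟂ MA (tangency), |UA| = √(6.9² + 35.7²) = 36.4 regardless of where M sits on A1. So A lies on both circle(E, 31.64) and circle(U, 36.4); the below-EK intersection is A = (15.5, -27.6). M is the foot of the tangent from A: M = (40.5, -2.07).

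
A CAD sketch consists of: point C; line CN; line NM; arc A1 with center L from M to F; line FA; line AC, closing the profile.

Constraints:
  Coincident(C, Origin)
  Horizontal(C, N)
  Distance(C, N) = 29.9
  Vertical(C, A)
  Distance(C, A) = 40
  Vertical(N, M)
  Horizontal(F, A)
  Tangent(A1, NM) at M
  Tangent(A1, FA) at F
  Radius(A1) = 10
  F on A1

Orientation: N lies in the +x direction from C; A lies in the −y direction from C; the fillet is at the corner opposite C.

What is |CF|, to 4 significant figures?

44.68

C is at the origin; C and N share the same y with |CN| = 29.9 and N on the +x side, so N = (29.90, 0.000). C and A share the same x with |CA| = 40.0 and A on the −y side, so A = (0.000, -40.00). The virtual corner opposite C is at (29.90, -40.00). Since A1 is tangent to NM there, LM ⟂ NM and A1 meets FA tangentially, so LF is at right angles to FA, with radius 10.0, so the center L sits 10.0 in from both sides at L = (19.90, -30.00). That places the tangent points at M = (29.90, -30.00) on NM and F = (19.90, -40.00) on FA. Then |CF| = |F − C| = 44.68.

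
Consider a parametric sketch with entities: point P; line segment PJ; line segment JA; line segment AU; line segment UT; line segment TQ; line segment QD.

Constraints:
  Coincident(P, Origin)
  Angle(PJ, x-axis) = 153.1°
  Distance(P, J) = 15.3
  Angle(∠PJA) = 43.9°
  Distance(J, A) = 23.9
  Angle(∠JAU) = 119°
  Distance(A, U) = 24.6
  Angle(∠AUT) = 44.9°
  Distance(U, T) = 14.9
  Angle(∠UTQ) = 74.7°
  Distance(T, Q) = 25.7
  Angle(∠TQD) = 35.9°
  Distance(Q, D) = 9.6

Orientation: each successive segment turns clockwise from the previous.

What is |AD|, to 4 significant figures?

12.78

P is at the origin; PJ runs at 153.1° with length 15.3, so J = (-13.64, 6.922). ∠PJA = 43.9° gives JA at 17.00° from the x-axis; with |JA| = 23.9, A = (9.211, 13.91). ∠JAU = 119.0° gives AU at -44.00° from the x-axis; with |AU| = 24.6, U = (26.91, -3.179). ∠AUT = 44.9° gives UT at -179.1° from the x-axis; with |UT| = 14.9, T = (12.01, -3.413). ∠UTQ = 74.7° gives TQ at 75.60° from the x-axis; with |TQ| = 25.7, Q = (18.40, 21.48). ∠TQD = 35.9° gives QD at -68.50° from the x-axis; with |QD| = 9.6, D = (21.92, 12.55). Then |AD| = |D − A| = 12.78.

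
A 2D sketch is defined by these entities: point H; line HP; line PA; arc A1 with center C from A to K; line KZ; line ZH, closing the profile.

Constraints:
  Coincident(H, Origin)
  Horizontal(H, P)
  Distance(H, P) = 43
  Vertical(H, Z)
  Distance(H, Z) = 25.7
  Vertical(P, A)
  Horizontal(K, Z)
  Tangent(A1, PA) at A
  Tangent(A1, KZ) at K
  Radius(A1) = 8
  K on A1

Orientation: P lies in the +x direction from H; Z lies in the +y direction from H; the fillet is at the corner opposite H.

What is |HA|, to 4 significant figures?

46.50

H is at the origin; H and P share the same y with |HP| = 43.0 and P on the +x side, so P = (43.00, 0.000). HZ is vertical with |HZ| = 25.7 and Z on the +y side, so Z = (0.000, 25.70). The virtual corner opposite H is at (43.00, 25.70). A1 meets PA tangentially, so CA is at right angles to PA and tangency of A1 to KZ means the radius CK is perpendicular to KZ, with radius 8.0, so the center C sits 8.0 in from both sides at C = (35.00, 17.70). That places the tangent points at A = (43.00, 17.70) on PA and K = (35.00, 25.70) on KZ. Then |HA| = |A − H| = 46.50.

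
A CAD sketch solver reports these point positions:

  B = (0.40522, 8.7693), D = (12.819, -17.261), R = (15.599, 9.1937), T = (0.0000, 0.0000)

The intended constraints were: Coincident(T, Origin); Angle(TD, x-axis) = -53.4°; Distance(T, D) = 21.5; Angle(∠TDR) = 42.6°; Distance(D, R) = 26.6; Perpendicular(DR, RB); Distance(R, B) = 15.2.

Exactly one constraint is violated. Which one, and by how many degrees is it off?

Perpendicular(DR, RB) — off by 7.60°.

T = (0.00, 0.00) ✓; TD at -53.40° ✓; |TD| = 21.50 ✓; ∠TDR = 42.60° ✓; |DR| = 26.60 ✓; ∠(DR, RB) = 97.60° ✗; |RB| = 15.20 ✓.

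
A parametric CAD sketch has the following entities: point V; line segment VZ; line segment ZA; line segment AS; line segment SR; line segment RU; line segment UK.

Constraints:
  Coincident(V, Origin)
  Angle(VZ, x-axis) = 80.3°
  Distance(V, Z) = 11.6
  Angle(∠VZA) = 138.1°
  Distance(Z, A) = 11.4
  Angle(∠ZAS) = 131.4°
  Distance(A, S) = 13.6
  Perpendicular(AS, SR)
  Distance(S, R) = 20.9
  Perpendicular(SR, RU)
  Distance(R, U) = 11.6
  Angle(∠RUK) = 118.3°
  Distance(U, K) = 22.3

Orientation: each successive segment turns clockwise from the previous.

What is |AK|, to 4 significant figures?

8.665

V is at the origin; VZ runs at 80.3° with length 11.6, so Z = (1.954, 11.43). ∠VZA = 138.1° gives ZA at 38.40° from the x-axis; with |ZA| = 11.4, A = (10.89, 18.52). ∠ZAS = 131.4° gives AS at -10.20° from the x-axis; with |AS| = 13.6, S = (24.27, 16.11). AS ⟂ SR, so SR runs at -100.2°; with |SR| = 20.9, R = (20.57, -4.463). SR is perpendicular to RU, so RU runs at 169.8°; with |RU| = 11.6, U = (9.156, -2.409). ∠RUK = 118.3° gives UK at 108.1° from the x-axis; with |UK| = 22.3, K = (2.228, 18.79). Then |AK| = |K − A| = 8.665.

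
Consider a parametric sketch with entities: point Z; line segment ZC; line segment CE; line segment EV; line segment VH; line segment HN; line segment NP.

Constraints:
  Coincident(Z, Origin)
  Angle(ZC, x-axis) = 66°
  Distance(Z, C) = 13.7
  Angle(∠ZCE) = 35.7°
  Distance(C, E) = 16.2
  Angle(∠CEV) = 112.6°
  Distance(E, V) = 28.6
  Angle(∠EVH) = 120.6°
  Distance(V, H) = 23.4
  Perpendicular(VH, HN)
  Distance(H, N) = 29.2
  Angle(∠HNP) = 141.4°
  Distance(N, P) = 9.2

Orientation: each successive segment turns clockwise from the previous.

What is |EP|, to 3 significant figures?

34.3

Z is at the origin; ZC runs at 66.0° with length 13.7, so C = (5.57, 12.5). ∠ZCE = 35.7° gives CE at -78.3° from the x-axis; with |CE| = 16.2, E = (8.86, -3.35). ∠CEV = 112.6° gives EV at -146° from the x-axis; with |EV| = 28.6, V = (-14.8, -19.5). ∠EVH = 120.6° gives VH at 155° from the x-axis; with |VH| = 23.4, H = (-36.0, -9.54). The perpendicularity gives HN at right angles to VH, so HN runs at 64.9°; with |HN| = 29.2, N = (-23.6, 16.9). ∠HNP = 141.4° gives NP at 26.3° from the x-axis; with |NP| = 9.2, P = (-15.3, 21.0). Then |EP| = |P − E| = 34.3.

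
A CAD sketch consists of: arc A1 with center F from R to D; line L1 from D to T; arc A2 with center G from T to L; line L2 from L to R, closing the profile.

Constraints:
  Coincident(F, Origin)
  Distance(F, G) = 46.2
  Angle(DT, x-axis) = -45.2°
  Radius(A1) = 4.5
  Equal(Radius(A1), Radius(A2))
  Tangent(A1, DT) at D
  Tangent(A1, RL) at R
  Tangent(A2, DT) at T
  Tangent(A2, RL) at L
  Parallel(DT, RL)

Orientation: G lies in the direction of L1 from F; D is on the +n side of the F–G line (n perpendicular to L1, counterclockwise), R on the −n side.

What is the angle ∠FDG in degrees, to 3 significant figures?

84.4°

The slot axis is L1's direction at -45.2°, so u = (cos -45.2°, sin -45.2°) = (0.705, -0.710) and n = (−sin -45.2°, cos -45.2°) = (0.710, 0.705). F is at the origin and G lies 46.2 along u from F, so G = 46.2·u = (32.6, -32.8). Tangency of A1 to both parallel lines with radius 4.5 puts D and R at F ± 4.5·n: D = (3.19, 3.17), R = (-3.19, -3.17). Then cos ∠FDG = DF·DG / (|DF||DG|), giving 84.4°.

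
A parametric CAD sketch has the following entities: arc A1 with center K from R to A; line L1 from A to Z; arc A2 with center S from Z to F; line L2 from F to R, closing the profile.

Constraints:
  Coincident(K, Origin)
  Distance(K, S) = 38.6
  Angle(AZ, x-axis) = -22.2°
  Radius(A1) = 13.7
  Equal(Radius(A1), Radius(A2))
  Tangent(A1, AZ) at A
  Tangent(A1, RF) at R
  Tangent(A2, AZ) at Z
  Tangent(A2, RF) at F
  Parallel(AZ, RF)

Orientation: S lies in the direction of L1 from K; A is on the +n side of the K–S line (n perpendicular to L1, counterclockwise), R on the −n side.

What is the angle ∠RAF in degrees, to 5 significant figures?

54.631°

Tangency of A1 to both parallel lines with radius 13.7 puts A and R at K ± 13.7·n: A = (5.1764, 12.684), R = (-5.1764, -12.684). Equal radii place Z and F the same way about S: Z = S + 13.7·n = (40.915, -1.9002), F = S − 13.7·n = (30.562, -27.269). Then cos ∠RAF = AR·AF / (|AR||AF|), giving 54.631°.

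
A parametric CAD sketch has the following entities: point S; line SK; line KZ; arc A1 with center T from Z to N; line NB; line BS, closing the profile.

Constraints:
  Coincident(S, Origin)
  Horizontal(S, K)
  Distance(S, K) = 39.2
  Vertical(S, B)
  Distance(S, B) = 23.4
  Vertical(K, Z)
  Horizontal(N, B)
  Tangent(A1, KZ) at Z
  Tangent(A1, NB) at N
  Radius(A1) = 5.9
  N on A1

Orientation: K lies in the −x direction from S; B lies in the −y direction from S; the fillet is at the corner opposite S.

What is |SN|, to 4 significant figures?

40.70

The virtual corner opposite S is at (-39.20, -23.40). Tangency of A1 to KZ means the radius TZ is perpendicular to KZ and A1 meets NB tangentially, so TN is at right angles to NB, with radius 5.9, so the center T sits 5.9 in from both sides at T = (-33.30, -17.50). That places the tangent points at Z = (-39.20, -17.50) on KZ and N = (-33.30, -23.40) on NB. Then |SN| = |N − S| = 40.70.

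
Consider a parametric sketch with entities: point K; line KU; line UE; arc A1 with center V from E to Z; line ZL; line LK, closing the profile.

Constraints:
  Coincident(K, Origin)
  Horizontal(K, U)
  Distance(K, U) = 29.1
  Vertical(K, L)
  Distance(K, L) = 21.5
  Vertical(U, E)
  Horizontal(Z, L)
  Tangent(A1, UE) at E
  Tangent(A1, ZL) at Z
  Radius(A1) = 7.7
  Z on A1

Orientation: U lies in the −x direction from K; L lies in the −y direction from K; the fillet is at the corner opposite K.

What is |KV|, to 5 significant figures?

25.464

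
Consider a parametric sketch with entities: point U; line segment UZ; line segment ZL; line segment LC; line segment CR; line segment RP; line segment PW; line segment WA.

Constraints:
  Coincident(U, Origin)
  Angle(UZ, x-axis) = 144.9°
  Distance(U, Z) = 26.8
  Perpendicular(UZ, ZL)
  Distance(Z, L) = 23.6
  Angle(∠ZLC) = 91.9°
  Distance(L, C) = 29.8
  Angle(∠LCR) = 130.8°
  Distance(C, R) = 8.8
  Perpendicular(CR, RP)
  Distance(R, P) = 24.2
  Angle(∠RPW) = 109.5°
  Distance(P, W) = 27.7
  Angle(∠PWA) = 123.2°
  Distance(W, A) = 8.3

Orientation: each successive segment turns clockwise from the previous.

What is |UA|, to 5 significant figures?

41.086

U is at the origin; UZ runs at 144.9° with length 26.8, so Z = (-21.926, 15.410). UZ is perpendicular to ZL, so ZL runs at 54.900°; with |ZL| = 23.6, L = (-8.3563, 34.718). ∠ZLC = 91.9° gives LC at -33.200° from the x-axis; with |LC| = 29.8, C = (16.579, 18.401). ∠LCR = 130.8° gives CR at -82.400° from the x-axis; with |CR| = 8.8, R = (17.743, 9.6784). CR is perpendicular to RP, so RP runs at -172.40°; with |RP| = 24.2, P = (-6.2443, 6.4778). ∠RPW = 109.5° gives PW at 117.10° from the x-axis; with |PW| = 27.7, W = (-18.863, 31.137). ∠PWA = 123.2° gives WA at 60.300° from the x-axis; with |WA| = 8.3, A = (-14.751, 38.346). Then |UA| = |A − U| = 41.086.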